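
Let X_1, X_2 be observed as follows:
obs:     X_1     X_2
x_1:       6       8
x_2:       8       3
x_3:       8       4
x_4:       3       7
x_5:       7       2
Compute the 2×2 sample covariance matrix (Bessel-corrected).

Step 1 — column means:
  mean(X_1) = (6 + 8 + 8 + 3 + 7) / 5 = 32/5 = 6.4
  mean(X_2) = (8 + 3 + 4 + 7 + 2) / 5 = 24/5 = 4.8

Step 2 — sample covariance S[i,j] = (1/(n-1)) · Σ_k (x_{k,i} - mean_i) · (x_{k,j} - mean_j), with n-1 = 4.
  S[X_1,X_1] = ((-0.4)·(-0.4) + (1.6)·(1.6) + (1.6)·(1.6) + (-3.4)·(-3.4) + (0.6)·(0.6)) / 4 = 17.2/4 = 4.3
  S[X_1,X_2] = ((-0.4)·(3.2) + (1.6)·(-1.8) + (1.6)·(-0.8) + (-3.4)·(2.2) + (0.6)·(-2.8)) / 4 = -14.6/4 = -3.65
  S[X_2,X_2] = ((3.2)·(3.2) + (-1.8)·(-1.8) + (-0.8)·(-0.8) + (2.2)·(2.2) + (-2.8)·(-2.8)) / 4 = 26.8/4 = 6.7

S is symmetric (S[j,i] = S[i,j]). Assembling:

S = [[4.3, -3.65],
 [-3.65, 6.7]]


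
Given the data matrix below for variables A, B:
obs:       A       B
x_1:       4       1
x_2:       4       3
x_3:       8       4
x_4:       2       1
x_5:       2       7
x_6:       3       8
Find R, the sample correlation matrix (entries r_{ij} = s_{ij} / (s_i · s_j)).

Step 1 — column means:
  mean(A) = (4 + 4 + 8 + 2 + 2 + 3) / 6 = 23/6 = 3.8333
  mean(B) = (1 + 3 + 4 + 1 + 7 + 8) / 6 = 24/6 = 4

Step 2 — sample variances and covariances s[i,j] = (1/(n-1)) · Σ_k (x_{k,i} - mean_i) · (x_{k,j} - mean_j), with n-1 = 5:
  s[A,A] = ((0.1667)·(0.1667) + (0.1667)·(0.1667) + (4.1667)·(4.1667) + (-1.8333)·(-1.8333) + (-1.8333)·(-1.8333) + (-0.8333)·(-0.8333)) / 5 = 24.8333/5 = 4.9667
  s[A,B] = ((0.1667)·(-3) + (0.1667)·(-1) + (4.1667)·(0) + (-1.8333)·(-3) + (-1.8333)·(3) + (-0.8333)·(4)) / 5 = -4/5 = -0.8
  s[B,B] = ((-3)·(-3) + (-1)·(-1) + (0)·(0) + (-3)·(-3) + (3)·(3) + (4)·(4)) / 5 = 44/5 = 8.8
  Sample standard deviations s_i = √(s[i,i]):
  s(A) = √(4.9667) = 2.2286
  s(B) = √(8.8) = 2.9665

Step 3 — r_{ij} = s_{ij} / (s_i · s_j):
  r[A,A] = 1 (diagonal).
  r[A,B] = -0.8 / (2.2286 · 2.9665) = -0.8 / 6.6111 = -0.121
  r[B,B] = 1 (diagonal).

R is symmetric with unit diagonal. Assembling:

R = [[1, -0.121],
 [-0.121, 1]]


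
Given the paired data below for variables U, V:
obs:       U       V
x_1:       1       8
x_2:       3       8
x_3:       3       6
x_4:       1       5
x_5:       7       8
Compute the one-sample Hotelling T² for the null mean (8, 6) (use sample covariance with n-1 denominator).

Step 1 — sample mean vector:
  mean(U) = (1 + 3 + 3 + 1 + 7) / 5 = 15/5 = 3
  mean(V) = (8 + 8 + 6 + 5 + 8) / 5 = 35/5 = 7
  x̄ = (3, 7),  deviation x̄ - mu_0 = (3, 7) - (8, 6) = (-5, 1).

Step 2 — sample covariance matrix, S[i,j] = (1/(n-1)) · Σ_k (x_{k,i} - mean_i) · (x_{k,j} - mean_j), divisor n-1 = 4:
  S[U,U] = ((-2)·(-2) + (0)·(0) + (0)·(0) + (-2)·(-2) + (4)·(4)) / 4 = 24/4 = 6
  S[U,V] = ((-2)·(1) + (0)·(1) + (0)·(-1) + (-2)·(-2) + (4)·(1)) / 4 = 6/4 = 1.5
  S[V,V] = ((1)·(1) + (1)·(1) + (-1)·(-1) + (-2)·(-2) + (1)·(1)) / 4 = 8/4 = 2
  S = [[6, 1.5],
 [1.5, 2]].

Step 3 — invert S. det(S) = 6·2 - (1.5)² = 9.75.
  S^{-1} = (1/det) · [[d, -b], [-b, a]] = [[0.2051, -0.1538],
 [-0.1538, 0.6154]].

Step 4 — quadratic form (x̄ - mu_0)^T · S^{-1} · (x̄ - mu_0):
  S^{-1} · (x̄ - mu_0) = (-1.1795, 1.3846),
  (x̄ - mu_0)^T · [...] = (-5)·(-1.1795) + (1)·(1.3846) = 7.2821.

Step 5 — scale by n: T² = 5 · 7.2821 = 36.4103.

T² ≈ 36.4103


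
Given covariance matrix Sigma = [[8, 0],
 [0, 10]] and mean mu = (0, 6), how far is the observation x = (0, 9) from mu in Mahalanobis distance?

Step 1 — centre the observation: (x - mu) = (0, 3).

Step 2 — invert Sigma. det(Sigma) = 8·10 - (0)² = 80.
  Sigma^{-1} = (1/det) · [[d, -b], [-b, a]] = [[0.125, 0],
 [0, 0.1]].

Step 3 — form the quadratic (x - mu)^T · Sigma^{-1} · (x - mu):
  Sigma^{-1} · (x - mu) = (0, 0.3).
  (x - mu)^T · [Sigma^{-1} · (x - mu)] = (0)·(0) + (3)·(0.3) = 0.9.

Step 4 — take square root: d = √(0.9) ≈ 0.9487.

d(x, mu) = √(0.9) ≈ 0.9487


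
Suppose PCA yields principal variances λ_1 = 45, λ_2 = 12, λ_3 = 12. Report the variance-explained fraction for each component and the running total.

Step 1 — total variance = trace(Sigma) = Σ λ_i = 45 + 12 + 12 = 69.

Step 2 — fraction explained by component i = λ_i / Σ λ:
  PC1: 45/69 = 0.6522
  PC2: 12/69 = 0.1739
  PC3: 12/69 = 0.1739

Step 3 — cumulative fraction after k components = (λ_1 + ... + λ_k) / Σ λ:
  k = 1: 45/69 = 0.6522
  k = 2: (45 + 12)/69 = 57/69 = 0.8261
  k = 3: (45 + 12 + 12)/69 = 69/69 = 1

Summary (fraction, with percent):

explained: PC1 0.6522 (65.22%), PC2 0.1739 (17.39%), PC3 0.1739 (17.39%);  cumulative: 0.6522, 0.8261, 1


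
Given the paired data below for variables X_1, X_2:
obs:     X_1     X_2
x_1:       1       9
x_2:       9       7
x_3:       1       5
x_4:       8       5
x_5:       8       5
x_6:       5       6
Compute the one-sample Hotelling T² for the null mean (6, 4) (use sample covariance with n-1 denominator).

Step 1 — sample mean vector:
  mean(X_1) = (1 + 9 + 1 + 8 + 8 + 5) / 6 = 32/6 = 5.3333
  mean(X_2) = (9 + 7 + 5 + 5 + 5 + 6) / 6 = 37/6 = 6.1667
  x̄ = (5.3333, 6.1667),  deviation x̄ - mu_0 = (5.3333, 6.1667) - (6, 4) = (-0.6667, 2.1667).

Step 2 — sample covariance matrix, S[i,j] = (1/(n-1)) · Σ_k (x_{k,i} - mean_i) · (x_{k,j} - mean_j), divisor n-1 = 5:
  S[X_1,X_1] = ((-4.3333)·(-4.3333) + (3.6667)·(3.6667) + (-4.3333)·(-4.3333) + (2.6667)·(2.6667) + (2.6667)·(2.6667) + (-0.3333)·(-0.3333)) / 5 = 65.3333/5 = 13.0667
  S[X_1,X_2] = ((-4.3333)·(2.8333) + (3.6667)·(0.8333) + (-4.3333)·(-1.1667) + (2.6667)·(-1.1667) + (2.6667)·(-1.1667) + (-0.3333)·(-0.1667)) / 5 = -10.3333/5 = -2.0667
  S[X_2,X_2] = ((2.8333)·(2.8333) + (0.8333)·(0.8333) + (-1.1667)·(-1.1667) + (-1.1667)·(-1.1667) + (-1.1667)·(-1.1667) + (-0.1667)·(-0.1667)) / 5 = 12.8333/5 = 2.5667
  S = [[13.0667, -2.0667],
 [-2.0667, 2.5667]].

Step 3 — invert S. det(S) = 13.0667·2.5667 - (-2.0667)² = 29.2667.
  S^{-1} = (1/det) · [[d, -b], [-b, a]] = [[0.0877, 0.0706],
 [0.0706, 0.4465]].

Step 4 — quadratic form (x̄ - mu_0)^T · S^{-1} · (x̄ - mu_0):
  S^{-1} · (x̄ - mu_0) = (0.0945, 0.9203),
  (x̄ - mu_0)^T · [...] = (-0.6667)·(0.0945) + (2.1667)·(0.9203) = 1.9309.

Step 5 — scale by n: T² = 6 · 1.9309 = 11.5854.

T² ≈ 11.5854


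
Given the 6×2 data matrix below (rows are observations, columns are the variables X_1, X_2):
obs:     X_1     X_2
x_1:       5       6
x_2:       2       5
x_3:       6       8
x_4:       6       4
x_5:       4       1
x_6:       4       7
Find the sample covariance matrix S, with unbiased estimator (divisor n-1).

Step 1 — column means:
  mean(X_1) = (5 + 2 + 6 + 6 + 4 + 4) / 6 = 27/6 = 4.5
  mean(X_2) = (6 + 5 + 8 + 4 + 1 + 7) / 6 = 31/6 = 5.1667

Step 2 — sample covariance S[i,j] = (1/(n-1)) · Σ_k (x_{k,i} - mean_i) · (x_{k,j} - mean_j), with n-1 = 5.
  S[X_1,X_1] = ((0.5)·(0.5) + (-2.5)·(-2.5) + (1.5)·(1.5) + (1.5)·(1.5) + (-0.5)·(-0.5) + (-0.5)·(-0.5)) / 5 = 11.5/5 = 2.3
  S[X_1,X_2] = ((0.5)·(0.8333) + (-2.5)·(-0.1667) + (1.5)·(2.8333) + (1.5)·(-1.1667) + (-0.5)·(-4.1667) + (-0.5)·(1.8333)) / 5 = 4.5/5 = 0.9
  S[X_2,X_2] = ((0.8333)·(0.8333) + (-0.1667)·(-0.1667) + (2.8333)·(2.8333) + (-1.1667)·(-1.1667) + (-4.1667)·(-4.1667) + (1.8333)·(1.8333)) / 5 = 30.8333/5 = 6.1667

S is symmetric (S[j,i] = S[i,j]). Assembling:

S = [[2.3, 0.9],
 [0.9, 6.1667]]


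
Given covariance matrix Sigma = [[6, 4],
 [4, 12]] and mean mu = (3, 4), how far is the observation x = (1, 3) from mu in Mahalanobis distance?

Step 1 — centre the observation: (x - mu) = (-2, -1).

Step 2 — invert Sigma. det(Sigma) = 6·12 - (4)² = 56.
  Sigma^{-1} = (1/det) · [[d, -b], [-b, a]] = [[0.2143, -0.0714],
 [-0.0714, 0.1071]].

Step 3 — form the quadratic (x - mu)^T · Sigma^{-1} · (x - mu):
  Sigma^{-1} · (x - mu) = (-0.3571, 0.0357).
  (x - mu)^T · [Sigma^{-1} · (x - mu)] = (-2)·(-0.3571) + (-1)·(0.0357) = 0.6786.

Step 4 — take square root: d = √(0.6786) ≈ 0.8238.

d(x, mu) = √(0.6786) ≈ 0.8238


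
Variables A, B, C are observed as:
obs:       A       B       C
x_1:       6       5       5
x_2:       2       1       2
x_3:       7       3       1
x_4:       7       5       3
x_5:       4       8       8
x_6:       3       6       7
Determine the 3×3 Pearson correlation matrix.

Step 1 — column means:
  mean(A) = (6 + 2 + 7 + 7 + 4 + 3) / 6 = 29/6 = 4.8333
  mean(B) = (5 + 1 + 3 + 5 + 8 + 6) / 6 = 28/6 = 4.6667
  mean(C) = (5 + 2 + 1 + 3 + 8 + 7) / 6 = 26/6 = 4.3333

Step 2 — sample variances and covariances s[i,j] = (1/(n-1)) · Σ_k (x_{k,i} - mean_i) · (x_{k,j} - mean_j), with n-1 = 5:
  s[A,A] = ((1.1667)·(1.1667) + (-2.8333)·(-2.8333) + (2.1667)·(2.1667) + (2.1667)·(2.1667) + (-0.8333)·(-0.8333) + (-1.8333)·(-1.8333)) / 5 = 22.8333/5 = 4.5667
  s[A,B] = ((1.1667)·(0.3333) + (-2.8333)·(-3.6667) + (2.1667)·(-1.6667) + (2.1667)·(0.3333) + (-0.8333)·(3.3333) + (-1.8333)·(1.3333)) / 5 = 2.6667/5 = 0.5333
  s[A,C] = ((1.1667)·(0.6667) + (-2.8333)·(-2.3333) + (2.1667)·(-3.3333) + (2.1667)·(-1.3333) + (-0.8333)·(3.6667) + (-1.8333)·(2.6667)) / 5 = -10.6667/5 = -2.1333
  s[B,B] = ((0.3333)·(0.3333) + (-3.6667)·(-3.6667) + (-1.6667)·(-1.6667) + (0.3333)·(0.3333) + (3.3333)·(3.3333) + (1.3333)·(1.3333)) / 5 = 29.3333/5 = 5.8667
  s[B,C] = ((0.3333)·(0.6667) + (-3.6667)·(-2.3333) + (-1.6667)·(-3.3333) + (0.3333)·(-1.3333) + (3.3333)·(3.6667) + (1.3333)·(2.6667)) / 5 = 29.6667/5 = 5.9333
  s[C,C] = ((0.6667)·(0.6667) + (-2.3333)·(-2.3333) + (-3.3333)·(-3.3333) + (-1.3333)·(-1.3333) + (3.6667)·(3.6667) + (2.6667)·(2.6667)) / 5 = 39.3333/5 = 7.8667
  Sample standard deviations s_i = √(s[i,i]):
  s(A) = √(4.5667) = 2.137
  s(B) = √(5.8667) = 2.4221
  s(C) = √(7.8667) = 2.8048

Step 3 — r_{ij} = s_{ij} / (s_i · s_j):
  r[A,A] = 1 (diagonal).
  r[A,B] = 0.5333 / (2.137 · 2.4221) = 0.5333 / 5.176 = 0.103
  r[A,C] = -2.1333 / (2.137 · 2.8048) = -2.1333 / 5.9937 = -0.3559
  r[B,B] = 1 (diagonal).
  r[B,C] = 5.9333 / (2.4221 · 2.8048) = 5.9333 / 6.7935 = 0.8734
  r[C,C] = 1 (diagonal).

R is symmetric with unit diagonal. Assembling:

R = [[1, 0.103, -0.3559],
 [0.103, 1, 0.8734],
 [-0.3559, 0.8734, 1]]


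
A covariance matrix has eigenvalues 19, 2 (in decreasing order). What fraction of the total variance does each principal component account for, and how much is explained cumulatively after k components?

Step 1 — total variance = trace(Sigma) = Σ λ_i = 19 + 2 = 21.

Step 2 — fraction explained by component i = λ_i / Σ λ:
  PC1: 19/21 = 0.9048
  PC2: 2/21 = 0.0952

Step 3 — cumulative fraction after k components = (λ_1 + ... + λ_k) / Σ λ:
  k = 1: 19/21 = 0.9048
  k = 2: (19 + 2)/21 = 21/21 = 1

Summary (fraction, with percent):

explained: PC1 0.9048 (90.48%), PC2 0.0952 (9.52%);  cumulative: 0.9048, 1


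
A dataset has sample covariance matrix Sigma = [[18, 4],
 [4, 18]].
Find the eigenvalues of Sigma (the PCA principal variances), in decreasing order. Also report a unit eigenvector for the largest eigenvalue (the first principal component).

Step 1 — characteristic polynomial of 2×2 Sigma:
  det(Sigma - λI) = λ² - trace · λ + det = 0.
  trace = 18 + 18 = 36, det = 18·18 - (4)² = 308.
Step 2 — discriminant:
  Δ = trace² - 4·det = 1296 - 1232 = 64.
Step 3 — eigenvalues:
  λ = (trace ± √Δ)/2 = (36 ± 8)/2,
  λ_1 = 22,  λ_2 = 14.

Step 4 — unit eigenvector for λ_1: solve (Sigma - λ_1 I)v = 0. First row:
  (18 - 22)·v_x + (4)·v_y = 0, i.e. (-4)·v_x + (4)·v_y = 0,
  so v ∝ (b, λ_1 - a) = (4, 4) = u.
  ||u|| = √((4)² + (4)²) = √(32) ≈ 5.6569,
  v_1 = u/||u|| ≈ (0.7071, 0.7071) (||v_1|| = 1).

λ_1 = 22,  λ_2 = 14;  v_1 ≈ (0.7071, 0.7071)


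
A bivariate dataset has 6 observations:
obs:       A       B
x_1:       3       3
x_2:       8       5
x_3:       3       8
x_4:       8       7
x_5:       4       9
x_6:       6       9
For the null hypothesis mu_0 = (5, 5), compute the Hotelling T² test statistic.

Step 1 — sample mean vector:
  mean(A) = (3 + 8 + 3 + 8 + 4 + 6) / 6 = 32/6 = 5.3333
  mean(B) = (3 + 5 + 8 + 7 + 9 + 9) / 6 = 41/6 = 6.8333
  x̄ = (5.3333, 6.8333),  deviation x̄ - mu_0 = (5.3333, 6.8333) - (5, 5) = (0.3333, 1.8333).

Step 2 — sample covariance matrix, S[i,j] = (1/(n-1)) · Σ_k (x_{k,i} - mean_i) · (x_{k,j} - mean_j), divisor n-1 = 5:
  S[A,A] = ((-2.3333)·(-2.3333) + (2.6667)·(2.6667) + (-2.3333)·(-2.3333) + (2.6667)·(2.6667) + (-1.3333)·(-1.3333) + (0.6667)·(0.6667)) / 5 = 27.3333/5 = 5.4667
  S[A,B] = ((-2.3333)·(-3.8333) + (2.6667)·(-1.8333) + (-2.3333)·(1.1667) + (2.6667)·(0.1667) + (-1.3333)·(2.1667) + (0.6667)·(2.1667)) / 5 = 0.3333/5 = 0.0667
  S[B,B] = ((-3.8333)·(-3.8333) + (-1.8333)·(-1.8333) + (1.1667)·(1.1667) + (0.1667)·(0.1667) + (2.1667)·(2.1667) + (2.1667)·(2.1667)) / 5 = 28.8333/5 = 5.7667
  S = [[5.4667, 0.0667],
 [0.0667, 5.7667]].

Step 3 — invert S. det(S) = 5.4667·5.7667 - (0.0667)² = 31.52.
  S^{-1} = (1/det) · [[d, -b], [-b, a]] = [[0.183, -0.0021],
 [-0.0021, 0.1734]].

Step 4 — quadratic form (x̄ - mu_0)^T · S^{-1} · (x̄ - mu_0):
  S^{-1} · (x̄ - mu_0) = (0.0571, 0.3173),
  (x̄ - mu_0)^T · [...] = (0.3333)·(0.0571) + (1.8333)·(0.3173) = 0.6007.

Step 5 — scale by n: T² = 6 · 0.6007 = 3.6041.

T² ≈ 3.6041


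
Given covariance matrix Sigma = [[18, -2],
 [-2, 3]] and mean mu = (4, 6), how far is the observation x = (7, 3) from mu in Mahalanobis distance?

Step 1 — centre the observation: (x - mu) = (3, -3).

Step 2 — invert Sigma. det(Sigma) = 18·3 - (-2)² = 50.
  Sigma^{-1} = (1/det) · [[d, -b], [-b, a]] = [[0.06, 0.04],
 [0.04, 0.36]].

Step 3 — form the quadratic (x - mu)^T · Sigma^{-1} · (x - mu):
  Sigma^{-1} · (x - mu) = (0.06, -0.96).
  (x - mu)^T · [Sigma^{-1} · (x - mu)] = (3)·(0.06) + (-3)·(-0.96) = 3.06.

Step 4 — take square root: d = √(3.06) ≈ 1.7493.

d(x, mu) = √(3.06) ≈ 1.7493


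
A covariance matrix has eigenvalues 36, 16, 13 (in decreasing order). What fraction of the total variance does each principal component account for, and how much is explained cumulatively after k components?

Step 1 — total variance = trace(Sigma) = Σ λ_i = 36 + 16 + 13 = 65.

Step 2 — fraction explained by component i = λ_i / Σ λ:
  PC1: 36/65 = 0.5538
  PC2: 16/65 = 0.2462
  PC3: 13/65 = 0.2

Step 3 — cumulative fraction after k components = (λ_1 + ... + λ_k) / Σ λ:
  k = 1: 36/65 = 0.5538
  k = 2: (36 + 16)/65 = 52/65 = 0.8
  k = 3: (36 + 16 + 13)/65 = 65/65 = 1

Summary (fraction, with percent):

explained: PC1 0.5538 (55.38%), PC2 0.2462 (24.62%), PC3 0.2 (20%);  cumulative: 0.5538, 0.8, 1


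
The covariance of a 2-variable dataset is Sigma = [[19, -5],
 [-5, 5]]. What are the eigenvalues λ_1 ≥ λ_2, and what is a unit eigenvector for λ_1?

Step 1 — characteristic polynomial of 2×2 Sigma:
  det(Sigma - λI) = λ² - trace · λ + det = 0.
  trace = 19 + 5 = 24, det = 19·5 - (-5)² = 70.
Step 2 — discriminant:
  Δ = trace² - 4·det = 576 - 280 = 296.
Step 3 — eigenvalues:
  λ = (trace ± √Δ)/2 = (24 ± 17.2047)/2,
  λ_1 = 20.6023,  λ_2 = 3.3977.

Step 4 — unit eigenvector for λ_1: solve (Sigma - λ_1 I)v = 0. First row:
  (19 - 20.6023)·v_x + (-5)·v_y = 0, i.e. (-1.6023)·v_x + (-5)·v_y = 0,
  so v ∝ (b, λ_1 - a) = (-5, 1.6023); multiply by -1 so the first entry is positive: u = (5, -1.6023).
  ||u|| = √((5)² + (-1.6023)²) = √(27.5674) ≈ 5.2505,
  v_1 = u/||u|| ≈ (0.9523, -0.3052) (||v_1|| = 1).

λ_1 = 20.6023,  λ_2 = 3.3977;  v_1 ≈ (0.9523, -0.3052)


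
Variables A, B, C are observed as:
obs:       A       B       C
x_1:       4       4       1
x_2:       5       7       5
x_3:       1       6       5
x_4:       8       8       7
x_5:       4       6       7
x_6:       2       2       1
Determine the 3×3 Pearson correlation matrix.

Step 1 — column means:
  mean(A) = (4 + 5 + 1 + 8 + 4 + 2) / 6 = 24/6 = 4
  mean(B) = (4 + 7 + 6 + 8 + 6 + 2) / 6 = 33/6 = 5.5
  mean(C) = (1 + 5 + 5 + 7 + 7 + 1) / 6 = 26/6 = 4.3333

Step 2 — sample variances and covariances s[i,j] = (1/(n-1)) · Σ_k (x_{k,i} - mean_i) · (x_{k,j} - mean_j), with n-1 = 5:
  s[A,A] = ((0)·(0) + (1)·(1) + (-3)·(-3) + (4)·(4) + (0)·(0) + (-2)·(-2)) / 5 = 30/5 = 6
  s[A,B] = ((0)·(-1.5) + (1)·(1.5) + (-3)·(0.5) + (4)·(2.5) + (0)·(0.5) + (-2)·(-3.5)) / 5 = 17/5 = 3.4
  s[A,C] = ((0)·(-3.3333) + (1)·(0.6667) + (-3)·(0.6667) + (4)·(2.6667) + (0)·(2.6667) + (-2)·(-3.3333)) / 5 = 16/5 = 3.2
  s[B,B] = ((-1.5)·(-1.5) + (1.5)·(1.5) + (0.5)·(0.5) + (2.5)·(2.5) + (0.5)·(0.5) + (-3.5)·(-3.5)) / 5 = 23.5/5 = 4.7
  s[B,C] = ((-1.5)·(-3.3333) + (1.5)·(0.6667) + (0.5)·(0.6667) + (2.5)·(2.6667) + (0.5)·(2.6667) + (-3.5)·(-3.3333)) / 5 = 26/5 = 5.2
  s[C,C] = ((-3.3333)·(-3.3333) + (0.6667)·(0.6667) + (0.6667)·(0.6667) + (2.6667)·(2.6667) + (2.6667)·(2.6667) + (-3.3333)·(-3.3333)) / 5 = 37.3333/5 = 7.4667
  Sample standard deviations s_i = √(s[i,i]):
  s(A) = √(6) = 2.4495
  s(B) = √(4.7) = 2.1679
  s(C) = √(7.4667) = 2.7325

Step 3 — r_{ij} = s_{ij} / (s_i · s_j):
  r[A,A] = 1 (diagonal).
  r[A,B] = 3.4 / (2.4495 · 2.1679) = 3.4 / 5.3104 = 0.6403
  r[A,C] = 3.2 / (2.4495 · 2.7325) = 3.2 / 6.6933 = 0.4781
  r[B,B] = 1 (diagonal).
  r[B,C] = 5.2 / (2.1679 · 2.7325) = 5.2 / 5.924 = 0.8778
  r[C,C] = 1 (diagonal).

R is symmetric with unit diagonal. Assembling:

R = [[1, 0.6403, 0.4781],
 [0.6403, 1, 0.8778],
 [0.4781, 0.8778, 1]]


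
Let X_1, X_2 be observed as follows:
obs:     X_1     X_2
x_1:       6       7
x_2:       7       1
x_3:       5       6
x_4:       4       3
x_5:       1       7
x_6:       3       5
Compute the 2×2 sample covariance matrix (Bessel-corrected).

Step 1 — column means:
  mean(X_1) = (6 + 7 + 5 + 4 + 1 + 3) / 6 = 26/6 = 4.3333
  mean(X_2) = (7 + 1 + 6 + 3 + 7 + 5) / 6 = 29/6 = 4.8333

Step 2 — sample covariance S[i,j] = (1/(n-1)) · Σ_k (x_{k,i} - mean_i) · (x_{k,j} - mean_j), with n-1 = 5.
  S[X_1,X_1] = ((1.6667)·(1.6667) + (2.6667)·(2.6667) + (0.6667)·(0.6667) + (-0.3333)·(-0.3333) + (-3.3333)·(-3.3333) + (-1.3333)·(-1.3333)) / 5 = 23.3333/5 = 4.6667
  S[X_1,X_2] = ((1.6667)·(2.1667) + (2.6667)·(-3.8333) + (0.6667)·(1.1667) + (-0.3333)·(-1.8333) + (-3.3333)·(2.1667) + (-1.3333)·(0.1667)) / 5 = -12.6667/5 = -2.5333
  S[X_2,X_2] = ((2.1667)·(2.1667) + (-3.8333)·(-3.8333) + (1.1667)·(1.1667) + (-1.8333)·(-1.8333) + (2.1667)·(2.1667) + (0.1667)·(0.1667)) / 5 = 28.8333/5 = 5.7667

S is symmetric (S[j,i] = S[i,j]). Assembling:

S = [[4.6667, -2.5333],
 [-2.5333, 5.7667]]


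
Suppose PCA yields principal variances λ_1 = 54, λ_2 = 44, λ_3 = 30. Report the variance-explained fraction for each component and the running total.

Step 1 — total variance = trace(Sigma) = Σ λ_i = 54 + 44 + 30 = 128.

Step 2 — fraction explained by component i = λ_i / Σ λ:
  PC1: 54/128 = 0.4219
  PC2: 44/128 = 0.3438
  PC3: 30/128 = 0.2344

Step 3 — cumulative fraction after k components = (λ_1 + ... + λ_k) / Σ λ:
  k = 1: 54/128 = 0.4219
  k = 2: (54 + 44)/128 = 98/128 = 0.7656
  k = 3: (54 + 44 + 30)/128 = 128/128 = 1

Summary (fraction, with percent):

explained: PC1 0.4219 (42.19%), PC2 0.3438 (34.38%), PC3 0.2344 (23.44%);  cumulative: 0.4219, 0.7656, 1


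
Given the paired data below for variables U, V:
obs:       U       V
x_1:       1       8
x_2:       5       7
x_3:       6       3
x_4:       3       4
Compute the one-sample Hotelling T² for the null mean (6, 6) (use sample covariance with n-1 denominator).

Step 1 — sample mean vector:
  mean(U) = (1 + 5 + 6 + 3) / 4 = 15/4 = 3.75
  mean(V) = (8 + 7 + 3 + 4) / 4 = 22/4 = 5.5
  x̄ = (3.75, 5.5),  deviation x̄ - mu_0 = (3.75, 5.5) - (6, 6) = (-2.25, -0.5).

Step 2 — sample covariance matrix, S[i,j] = (1/(n-1)) · Σ_k (x_{k,i} - mean_i) · (x_{k,j} - mean_j), divisor n-1 = 3:
  S[U,U] = ((-2.75)·(-2.75) + (1.25)·(1.25) + (2.25)·(2.25) + (-0.75)·(-0.75)) / 3 = 14.75/3 = 4.9167
  S[U,V] = ((-2.75)·(2.5) + (1.25)·(1.5) + (2.25)·(-2.5) + (-0.75)·(-1.5)) / 3 = -9.5/3 = -3.1667
  S[V,V] = ((2.5)·(2.5) + (1.5)·(1.5) + (-2.5)·(-2.5) + (-1.5)·(-1.5)) / 3 = 17/3 = 5.6667
  S = [[4.9167, -3.1667],
 [-3.1667, 5.6667]].

Step 3 — invert S. det(S) = 4.9167·5.6667 - (-3.1667)² = 17.8333.
  S^{-1} = (1/det) · [[d, -b], [-b, a]] = [[0.3178, 0.1776],
 [0.1776, 0.2757]].

Step 4 — quadratic form (x̄ - mu_0)^T · S^{-1} · (x̄ - mu_0):
  S^{-1} · (x̄ - mu_0) = (-0.8037, -0.5374),
  (x̄ - mu_0)^T · [...] = (-2.25)·(-0.8037) + (-0.5)·(-0.5374) = 2.0771.

Step 5 — scale by n: T² = 4 · 2.0771 = 8.3084.

T² ≈ 8.3084


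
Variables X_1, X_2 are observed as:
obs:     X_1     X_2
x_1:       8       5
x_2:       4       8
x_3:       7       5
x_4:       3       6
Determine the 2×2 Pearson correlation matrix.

Step 1 — column means:
  mean(X_1) = (8 + 4 + 7 + 3) / 4 = 22/4 = 5.5
  mean(X_2) = (5 + 8 + 5 + 6) / 4 = 24/4 = 6

Step 2 — sample variances and covariances s[i,j] = (1/(n-1)) · Σ_k (x_{k,i} - mean_i) · (x_{k,j} - mean_j), with n-1 = 3:
  s[X_1,X_1] = ((2.5)·(2.5) + (-1.5)·(-1.5) + (1.5)·(1.5) + (-2.5)·(-2.5)) / 3 = 17/3 = 5.6667
  s[X_1,X_2] = ((2.5)·(-1) + (-1.5)·(2) + (1.5)·(-1) + (-2.5)·(0)) / 3 = -7/3 = -2.3333
  s[X_2,X_2] = ((-1)·(-1) + (2)·(2) + (-1)·(-1) + (0)·(0)) / 3 = 6/3 = 2
  Sample standard deviations s_i = √(s[i,i]):
  s(X_1) = √(5.6667) = 2.3805
  s(X_2) = √(2) = 1.4142

Step 3 — r_{ij} = s_{ij} / (s_i · s_j):
  r[X_1,X_1] = 1 (diagonal).
  r[X_1,X_2] = -2.3333 / (2.3805 · 1.4142) = -2.3333 / 3.3665 = -0.6931
  r[X_2,X_2] = 1 (diagonal).

R is symmetric with unit diagonal. Assembling:

R = [[1, -0.6931],
 [-0.6931, 1]]


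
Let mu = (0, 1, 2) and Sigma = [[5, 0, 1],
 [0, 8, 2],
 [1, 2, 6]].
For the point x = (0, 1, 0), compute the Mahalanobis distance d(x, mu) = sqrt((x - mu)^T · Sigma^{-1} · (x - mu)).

Step 1 — centre the observation: (x - mu) = (0, 0, -2).

Step 2 — invert Sigma (cofactor / det for 3×3, or solve directly):
  Sigma^{-1} = [[0.2075, 0.0094, -0.0377],
 [0.0094, 0.1368, -0.0472],
 [-0.0377, -0.0472, 0.1887]].

Step 3 — form the quadratic (x - mu)^T · Sigma^{-1} · (x - mu):
  Sigma^{-1} · (x - mu) = (0.0755, 0.0943, -0.3774).
  (x - mu)^T · [Sigma^{-1} · (x - mu)] = (0)·(0.0755) + (0)·(0.0943) + (-2)·(-0.3774) = 0.7547.

Step 4 — take square root: d = √(0.7547) ≈ 0.8687.

d(x, mu) = √(0.7547) ≈ 0.8687


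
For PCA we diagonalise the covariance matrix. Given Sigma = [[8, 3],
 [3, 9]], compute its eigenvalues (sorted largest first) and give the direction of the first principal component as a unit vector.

Step 1 — characteristic polynomial of 2×2 Sigma:
  det(Sigma - λI) = λ² - trace · λ + det = 0.
  trace = 8 + 9 = 17, det = 8·9 - (3)² = 63.
Step 2 — discriminant:
  Δ = trace² - 4·det = 289 - 252 = 37.
Step 3 — eigenvalues:
  λ = (trace ± √Δ)/2 = (17 ± 6.0828)/2,
  λ_1 = 11.5414,  λ_2 = 5.4586.

Step 4 — unit eigenvector for λ_1: solve (Sigma - λ_1 I)v = 0. First row:
  (8 - 11.5414)·v_x + (3)·v_y = 0, i.e. (-3.5414)·v_x + (3)·v_y = 0,
  so v ∝ (b, λ_1 - a) = (3, 3.5414) = u.
  ||u|| = √((3)² + (3.5414)²) = √(21.5414) ≈ 4.6413,
  v_1 = u/||u|| ≈ (0.6464, 0.763) (||v_1|| = 1).

λ_1 = 11.5414,  λ_2 = 5.4586;  v_1 ≈ (0.6464, 0.763)


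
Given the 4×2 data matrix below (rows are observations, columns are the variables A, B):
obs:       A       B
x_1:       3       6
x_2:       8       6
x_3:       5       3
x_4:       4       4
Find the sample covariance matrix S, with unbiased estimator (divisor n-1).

Step 1 — column means:
  mean(A) = (3 + 8 + 5 + 4) / 4 = 20/4 = 5
  mean(B) = (6 + 6 + 3 + 4) / 4 = 19/4 = 4.75

Step 2 — sample covariance S[i,j] = (1/(n-1)) · Σ_k (x_{k,i} - mean_i) · (x_{k,j} - mean_j), with n-1 = 3.
  S[A,A] = ((-2)·(-2) + (3)·(3) + (0)·(0) + (-1)·(-1)) / 3 = 14/3 = 4.6667
  S[A,B] = ((-2)·(1.25) + (3)·(1.25) + (0)·(-1.75) + (-1)·(-0.75)) / 3 = 2/3 = 0.6667
  S[B,B] = ((1.25)·(1.25) + (1.25)·(1.25) + (-1.75)·(-1.75) + (-0.75)·(-0.75)) / 3 = 6.75/3 = 2.25

S is symmetric (S[j,i] = S[i,j]). Assembling:

S = [[4.6667, 0.6667],
 [0.6667, 2.25]]


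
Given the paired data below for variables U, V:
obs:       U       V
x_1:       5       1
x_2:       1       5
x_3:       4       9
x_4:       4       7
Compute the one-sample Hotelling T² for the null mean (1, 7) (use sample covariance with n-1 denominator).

Step 1 — sample mean vector:
  mean(U) = (5 + 1 + 4 + 4) / 4 = 14/4 = 3.5
  mean(V) = (1 + 5 + 9 + 7) / 4 = 22/4 = 5.5
  x̄ = (3.5, 5.5),  deviation x̄ - mu_0 = (3.5, 5.5) - (1, 7) = (2.5, -1.5).

Step 2 — sample covariance matrix, S[i,j] = (1/(n-1)) · Σ_k (x_{k,i} - mean_i) · (x_{k,j} - mean_j), divisor n-1 = 3:
  S[U,U] = ((1.5)·(1.5) + (-2.5)·(-2.5) + (0.5)·(0.5) + (0.5)·(0.5)) / 3 = 9/3 = 3
  S[U,V] = ((1.5)·(-4.5) + (-2.5)·(-0.5) + (0.5)·(3.5) + (0.5)·(1.5)) / 3 = -3/3 = -1
  S[V,V] = ((-4.5)·(-4.5) + (-0.5)·(-0.5) + (3.5)·(3.5) + (1.5)·(1.5)) / 3 = 35/3 = 11.6667
  S = [[3, -1],
 [-1, 11.6667]].

Step 3 — invert S. det(S) = 3·11.6667 - (-1)² = 34.
  S^{-1} = (1/det) · [[d, -b], [-b, a]] = [[0.3431, 0.0294],
 [0.0294, 0.0882]].

Step 4 — quadratic form (x̄ - mu_0)^T · S^{-1} · (x̄ - mu_0):
  S^{-1} · (x̄ - mu_0) = (0.8137, -0.0588),
  (x̄ - mu_0)^T · [...] = (2.5)·(0.8137) + (-1.5)·(-0.0588) = 2.1225.

Step 5 — scale by n: T² = 4 · 2.1225 = 8.4902.

T² ≈ 8.4902


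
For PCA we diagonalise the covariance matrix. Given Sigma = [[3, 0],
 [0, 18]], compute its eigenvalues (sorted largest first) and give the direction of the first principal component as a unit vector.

Step 1 — characteristic polynomial of 2×2 Sigma:
  det(Sigma - λI) = λ² - trace · λ + det = 0.
  trace = 3 + 18 = 21, det = 3·18 - (0)² = 54.
Step 2 — discriminant:
  Δ = trace² - 4·det = 441 - 216 = 225.
Step 3 — eigenvalues:
  λ = (trace ± √Δ)/2 = (21 ± 15)/2,
  λ_1 = 18,  λ_2 = 3.

Step 4 — unit eigenvector for λ_1: Sigma is diagonal, so its eigenvectors are the coordinate axes. λ_1 = 18 is the diagonal entry on the second coordinate axis, hence
  v_1 = (0, 1) (||v_1|| = 1).

λ_1 = 18,  λ_2 = 3;  v_1 ≈ (0, 1)


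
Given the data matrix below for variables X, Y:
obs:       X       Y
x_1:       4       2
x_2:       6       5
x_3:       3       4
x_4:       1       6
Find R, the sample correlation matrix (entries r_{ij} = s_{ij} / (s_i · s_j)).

Step 1 — column means:
  mean(X) = (4 + 6 + 3 + 1) / 4 = 14/4 = 3.5
  mean(Y) = (2 + 5 + 4 + 6) / 4 = 17/4 = 4.25

Step 2 — sample variances and covariances s[i,j] = (1/(n-1)) · Σ_k (x_{k,i} - mean_i) · (x_{k,j} - mean_j), with n-1 = 3:
  s[X,X] = ((0.5)·(0.5) + (2.5)·(2.5) + (-0.5)·(-0.5) + (-2.5)·(-2.5)) / 3 = 13/3 = 4.3333
  s[X,Y] = ((0.5)·(-2.25) + (2.5)·(0.75) + (-0.5)·(-0.25) + (-2.5)·(1.75)) / 3 = -3.5/3 = -1.1667
  s[Y,Y] = ((-2.25)·(-2.25) + (0.75)·(0.75) + (-0.25)·(-0.25) + (1.75)·(1.75)) / 3 = 8.75/3 = 2.9167
  Sample standard deviations s_i = √(s[i,i]):
  s(X) = √(4.3333) = 2.0817
  s(Y) = √(2.9167) = 1.7078

Step 3 — r_{ij} = s_{ij} / (s_i · s_j):
  r[X,X] = 1 (diagonal).
  r[X,Y] = -1.1667 / (2.0817 · 1.7078) = -1.1667 / 3.5551 = -0.3282
  r[Y,Y] = 1 (diagonal).

R is symmetric with unit diagonal. Assembling:

R = [[1, -0.3282],
 [-0.3282, 1]]


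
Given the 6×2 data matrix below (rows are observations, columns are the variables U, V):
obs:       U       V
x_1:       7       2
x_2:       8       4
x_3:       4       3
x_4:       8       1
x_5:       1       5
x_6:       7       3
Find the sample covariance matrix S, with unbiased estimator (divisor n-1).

Step 1 — column means:
  mean(U) = (7 + 8 + 4 + 8 + 1 + 7) / 6 = 35/6 = 5.8333
  mean(V) = (2 + 4 + 3 + 1 + 5 + 3) / 6 = 18/6 = 3

Step 2 — sample covariance S[i,j] = (1/(n-1)) · Σ_k (x_{k,i} - mean_i) · (x_{k,j} - mean_j), with n-1 = 5.
  S[U,U] = ((1.1667)·(1.1667) + (2.1667)·(2.1667) + (-1.8333)·(-1.8333) + (2.1667)·(2.1667) + (-4.8333)·(-4.8333) + (1.1667)·(1.1667)) / 5 = 38.8333/5 = 7.7667
  S[U,V] = ((1.1667)·(-1) + (2.1667)·(1) + (-1.8333)·(0) + (2.1667)·(-2) + (-4.8333)·(2) + (1.1667)·(0)) / 5 = -13/5 = -2.6
  S[V,V] = ((-1)·(-1) + (1)·(1) + (0)·(0) + (-2)·(-2) + (2)·(2) + (0)·(0)) / 5 = 10/5 = 2

S is symmetric (S[j,i] = S[i,j]). Assembling:

S = [[7.7667, -2.6],
 [-2.6, 2]]


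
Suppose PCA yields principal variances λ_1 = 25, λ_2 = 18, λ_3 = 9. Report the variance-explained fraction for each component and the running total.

Step 1 — total variance = trace(Sigma) = Σ λ_i = 25 + 18 + 9 = 52.

Step 2 — fraction explained by component i = λ_i / Σ λ:
  PC1: 25/52 = 0.4808
  PC2: 18/52 = 0.3462
  PC3: 9/52 = 0.1731

Step 3 — cumulative fraction after k components = (λ_1 + ... + λ_k) / Σ λ:
  k = 1: 25/52 = 0.4808
  k = 2: (25 + 18)/52 = 43/52 = 0.8269
  k = 3: (25 + 18 + 9)/52 = 52/52 = 1

Summary (fraction, with percent):

explained: PC1 0.4808 (48.08%), PC2 0.3462 (34.62%), PC3 0.1731 (17.31%);  cumulative: 0.4808, 0.8269, 1


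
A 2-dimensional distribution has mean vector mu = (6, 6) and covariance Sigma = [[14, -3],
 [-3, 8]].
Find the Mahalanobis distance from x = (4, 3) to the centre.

Step 1 — centre the observation: (x - mu) = (-2, -3).

Step 2 — invert Sigma. det(Sigma) = 14·8 - (-3)² = 103.
  Sigma^{-1} = (1/det) · [[d, -b], [-b, a]] = [[0.0777, 0.0291],
 [0.0291, 0.1359]].

Step 3 — form the quadratic (x - mu)^T · Sigma^{-1} · (x - mu):
  Sigma^{-1} · (x - mu) = (-0.2427, -0.466).
  (x - mu)^T · [Sigma^{-1} · (x - mu)] = (-2)·(-0.2427) + (-3)·(-0.466) = 1.8835.

Step 4 — take square root: d = √(1.8835) ≈ 1.3724.

d(x, mu) = √(1.8835) ≈ 1.3724


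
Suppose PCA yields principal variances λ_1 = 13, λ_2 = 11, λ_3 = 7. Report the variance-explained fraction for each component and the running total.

Step 1 — total variance = trace(Sigma) = Σ λ_i = 13 + 11 + 7 = 31.

Step 2 — fraction explained by component i = λ_i / Σ λ:
  PC1: 13/31 = 0.4194
  PC2: 11/31 = 0.3548
  PC3: 7/31 = 0.2258

Step 3 — cumulative fraction after k components = (λ_1 + ... + λ_k) / Σ λ:
  k = 1: 13/31 = 0.4194
  k = 2: (13 + 11)/31 = 24/31 = 0.7742
  k = 3: (13 + 11 + 7)/31 = 31/31 = 1

Summary (fraction, with percent):

explained: PC1 0.4194 (41.94%), PC2 0.3548 (35.48%), PC3 0.2258 (22.58%);  cumulative: 0.4194, 0.7742, 1


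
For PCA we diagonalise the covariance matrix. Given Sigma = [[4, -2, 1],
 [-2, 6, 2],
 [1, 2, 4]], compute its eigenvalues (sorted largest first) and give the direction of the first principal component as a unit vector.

Step 1 — characteristic polynomial p(λ) = det(λI - Sigma) = λ³ - tr·λ² + c_1·λ - det, where tr = trace, c_1 = sum of the principal 2×2 minors, det = det(Sigma):
  tr = 4 + 6 + 4 = 14,
  c_1 = (4·6 - (-2)²) + (4·4 - (1)²) + (6·4 - (2)²) = 20 + 15 + 20 = 55,
  det = 4·(6·4 - (2)²) - (-2)·((-2)·4 - (2)·(1)) + (1)·((-2)·(2) - 6·(1)) = 4·(20) - (-2)·(-10) + (1)·(-10) = 50.
  So p(λ) = λ³ - 14λ² + 55λ - 50.
Step 2 — look for an integer root (rational root theorem: any rational root is an integer divisor of 50). Testing λ = 5:
  p(5) = 125 - 350 + 275 - 50 = 0  ✓
  Dividing out (λ - 5): p(λ) = (λ - 5)(λ² - 9λ + 10).
Step 3 — remaining eigenvalues from the quadratic λ² - 9λ + 10 = 0:
  Δ = 9² - 4·10 = 81 - 40 = 41,  λ = (9 ± √41)/2 = (9 ± 6.4031)/2 ≈ 7.7016 or 1.2984.
  Sorted: λ_1 = 7.7016,  λ_2 = 5,  λ_3 = 1.2984  (check: sum = 14 = tr ✓).

Step 4 — unit eigenvector for λ_1 ≈ 7.7016: v spans the null space of (Sigma - λ_1 I), whose rows are
  r_1 = (-3.7016, -2, 1),  r_2 = (-2, -1.7016, 2),  r_3 = (1, 2, -3.7016).
  v is orthogonal to every row, so take v ∝ r_1 × r_2 = ((-2)·(2) - (1)·(-1.7016), (1)·(-2) - (-3.7016)·(2), (-3.7016)·(-1.7016) - (-2)·(-2)) ≈ (-2.2984, 5.4031, 2.2984).
  Rescale (multiply by -1 so the first nonzero entry is positive): u = (2.2984, -5.4031, -2.2984).
  ||u|| = √((2.2984)² + (-5.4031)² + (-2.2984)²) = √(39.7594) ≈ 6.3055,  v_1 = u/||u|| ≈ (0.3645, -0.8569, -0.3645) (||v_1|| = 1).

λ_1 = 7.7016,  λ_2 = 5,  λ_3 = 1.2984;  v_1 ≈ (0.3645, -0.8569, -0.3645)


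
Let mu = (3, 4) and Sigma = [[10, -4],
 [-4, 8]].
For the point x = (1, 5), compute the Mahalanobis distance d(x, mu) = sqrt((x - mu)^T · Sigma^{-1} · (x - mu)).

Step 1 — centre the observation: (x - mu) = (-2, 1).

Step 2 — invert Sigma. det(Sigma) = 10·8 - (-4)² = 64.
  Sigma^{-1} = (1/det) · [[d, -b], [-b, a]] = [[0.125, 0.0625],
 [0.0625, 0.1562]].

Step 3 — form the quadratic (x - mu)^T · Sigma^{-1} · (x - mu):
  Sigma^{-1} · (x - mu) = (-0.1875, 0.0312).
  (x - mu)^T · [Sigma^{-1} · (x - mu)] = (-2)·(-0.1875) + (1)·(0.0312) = 0.4062.

Step 4 — take square root: d = √(0.4062) ≈ 0.6374.

d(x, mu) = √(0.4062) ≈ 0.6374


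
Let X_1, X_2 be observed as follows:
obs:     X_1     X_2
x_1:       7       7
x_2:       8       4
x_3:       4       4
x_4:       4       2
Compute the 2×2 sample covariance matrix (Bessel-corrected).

Step 1 — column means:
  mean(X_1) = (7 + 8 + 4 + 4) / 4 = 23/4 = 5.75
  mean(X_2) = (7 + 4 + 4 + 2) / 4 = 17/4 = 4.25

Step 2 — sample covariance S[i,j] = (1/(n-1)) · Σ_k (x_{k,i} - mean_i) · (x_{k,j} - mean_j), with n-1 = 3.
  S[X_1,X_1] = ((1.25)·(1.25) + (2.25)·(2.25) + (-1.75)·(-1.75) + (-1.75)·(-1.75)) / 3 = 12.75/3 = 4.25
  S[X_1,X_2] = ((1.25)·(2.75) + (2.25)·(-0.25) + (-1.75)·(-0.25) + (-1.75)·(-2.25)) / 3 = 7.25/3 = 2.4167
  S[X_2,X_2] = ((2.75)·(2.75) + (-0.25)·(-0.25) + (-0.25)·(-0.25) + (-2.25)·(-2.25)) / 3 = 12.75/3 = 4.25

S is symmetric (S[j,i] = S[i,j]). Assembling:

S = [[4.25, 2.4167],
 [2.4167, 4.25]]


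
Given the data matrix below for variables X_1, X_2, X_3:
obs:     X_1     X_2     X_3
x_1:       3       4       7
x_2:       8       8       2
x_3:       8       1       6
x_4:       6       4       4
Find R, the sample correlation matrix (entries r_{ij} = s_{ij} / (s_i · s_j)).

Step 1 — column means:
  mean(X_1) = (3 + 8 + 8 + 6) / 4 = 25/4 = 6.25
  mean(X_2) = (4 + 8 + 1 + 4) / 4 = 17/4 = 4.25
  mean(X_3) = (7 + 2 + 6 + 4) / 4 = 19/4 = 4.75

Step 2 — sample variances and covariances s[i,j] = (1/(n-1)) · Σ_k (x_{k,i} - mean_i) · (x_{k,j} - mean_j), with n-1 = 3:
  s[X_1,X_1] = ((-3.25)·(-3.25) + (1.75)·(1.75) + (1.75)·(1.75) + (-0.25)·(-0.25)) / 3 = 16.75/3 = 5.5833
  s[X_1,X_2] = ((-3.25)·(-0.25) + (1.75)·(3.75) + (1.75)·(-3.25) + (-0.25)·(-0.25)) / 3 = 1.75/3 = 0.5833
  s[X_1,X_3] = ((-3.25)·(2.25) + (1.75)·(-2.75) + (1.75)·(1.25) + (-0.25)·(-0.75)) / 3 = -9.75/3 = -3.25
  s[X_2,X_2] = ((-0.25)·(-0.25) + (3.75)·(3.75) + (-3.25)·(-3.25) + (-0.25)·(-0.25)) / 3 = 24.75/3 = 8.25
  s[X_2,X_3] = ((-0.25)·(2.25) + (3.75)·(-2.75) + (-3.25)·(1.25) + (-0.25)·(-0.75)) / 3 = -14.75/3 = -4.9167
  s[X_3,X_3] = ((2.25)·(2.25) + (-2.75)·(-2.75) + (1.25)·(1.25) + (-0.75)·(-0.75)) / 3 = 14.75/3 = 4.9167
  Sample standard deviations s_i = √(s[i,i]):
  s(X_1) = √(5.5833) = 2.3629
  s(X_2) = √(8.25) = 2.8723
  s(X_3) = √(4.9167) = 2.2174

Step 3 — r_{ij} = s_{ij} / (s_i · s_j):
  r[X_1,X_1] = 1 (diagonal).
  r[X_1,X_2] = 0.5833 / (2.3629 · 2.8723) = 0.5833 / 6.7869 = 0.0859
  r[X_1,X_3] = -3.25 / (2.3629 · 2.2174) = -3.25 / 5.2394 = -0.6203
  r[X_2,X_2] = 1 (diagonal).
  r[X_2,X_3] = -4.9167 / (2.8723 · 2.2174) = -4.9167 / 6.3689 = -0.772
  r[X_3,X_3] = 1 (diagonal).

R is symmetric with unit diagonal. Assembling:

R = [[1, 0.0859, -0.6203],
 [0.0859, 1, -0.772],
 [-0.6203, -0.772, 1]]


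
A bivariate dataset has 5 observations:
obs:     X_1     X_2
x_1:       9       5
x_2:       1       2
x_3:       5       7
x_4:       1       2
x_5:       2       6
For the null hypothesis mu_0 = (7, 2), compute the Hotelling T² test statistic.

Step 1 — sample mean vector:
  mean(X_1) = (9 + 1 + 5 + 1 + 2) / 5 = 18/5 = 3.6
  mean(X_2) = (5 + 2 + 7 + 2 + 6) / 5 = 22/5 = 4.4
  x̄ = (3.6, 4.4),  deviation x̄ - mu_0 = (3.6, 4.4) - (7, 2) = (-3.4, 2.4).

Step 2 — sample covariance matrix, S[i,j] = (1/(n-1)) · Σ_k (x_{k,i} - mean_i) · (x_{k,j} - mean_j), divisor n-1 = 4:
  S[X_1,X_1] = ((5.4)·(5.4) + (-2.6)·(-2.6) + (1.4)·(1.4) + (-2.6)·(-2.6) + (-1.6)·(-1.6)) / 4 = 47.2/4 = 11.8
  S[X_1,X_2] = ((5.4)·(0.6) + (-2.6)·(-2.4) + (1.4)·(2.6) + (-2.6)·(-2.4) + (-1.6)·(1.6)) / 4 = 16.8/4 = 4.2
  S[X_2,X_2] = ((0.6)·(0.6) + (-2.4)·(-2.4) + (2.6)·(2.6) + (-2.4)·(-2.4) + (1.6)·(1.6)) / 4 = 21.2/4 = 5.3
  S = [[11.8, 4.2],
 [4.2, 5.3]].

Step 3 — invert S. det(S) = 11.8·5.3 - (4.2)² = 44.9.
  S^{-1} = (1/det) · [[d, -b], [-b, a]] = [[0.118, -0.0935],
 [-0.0935, 0.2628]].

Step 4 — quadratic form (x̄ - mu_0)^T · S^{-1} · (x̄ - mu_0):
  S^{-1} · (x̄ - mu_0) = (-0.6258, 0.9488),
  (x̄ - mu_0)^T · [...] = (-3.4)·(-0.6258) + (2.4)·(0.9488) = 4.4049.

Step 5 — scale by n: T² = 5 · 4.4049 = 22.0245.

T² ≈ 22.0245


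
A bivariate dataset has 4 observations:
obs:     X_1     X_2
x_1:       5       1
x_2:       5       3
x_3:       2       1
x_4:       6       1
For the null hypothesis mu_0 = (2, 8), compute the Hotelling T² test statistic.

Step 1 — sample mean vector:
  mean(X_1) = (5 + 5 + 2 + 6) / 4 = 18/4 = 4.5
  mean(X_2) = (1 + 3 + 1 + 1) / 4 = 6/4 = 1.5
  x̄ = (4.5, 1.5),  deviation x̄ - mu_0 = (4.5, 1.5) - (2, 8) = (2.5, -6.5).

Step 2 — sample covariance matrix, S[i,j] = (1/(n-1)) · Σ_k (x_{k,i} - mean_i) · (x_{k,j} - mean_j), divisor n-1 = 3:
  S[X_1,X_1] = ((0.5)·(0.5) + (0.5)·(0.5) + (-2.5)·(-2.5) + (1.5)·(1.5)) / 3 = 9/3 = 3
  S[X_1,X_2] = ((0.5)·(-0.5) + (0.5)·(1.5) + (-2.5)·(-0.5) + (1.5)·(-0.5)) / 3 = 1/3 = 0.3333
  S[X_2,X_2] = ((-0.5)·(-0.5) + (1.5)·(1.5) + (-0.5)·(-0.5) + (-0.5)·(-0.5)) / 3 = 3/3 = 1
  S = [[3, 0.3333],
 [0.3333, 1]].

Step 3 — invert S. det(S) = 3·1 - (0.3333)² = 2.8889.
  S^{-1} = (1/det) · [[d, -b], [-b, a]] = [[0.3462, -0.1154],
 [-0.1154, 1.0385]].

Step 4 — quadratic form (x̄ - mu_0)^T · S^{-1} · (x̄ - mu_0):
  S^{-1} · (x̄ - mu_0) = (1.6154, -7.0385),
  (x̄ - mu_0)^T · [...] = (2.5)·(1.6154) + (-6.5)·(-7.0385) = 49.7885.

Step 5 — scale by n: T² = 4 · 49.7885 = 199.1538.

T² ≈ 199.1538


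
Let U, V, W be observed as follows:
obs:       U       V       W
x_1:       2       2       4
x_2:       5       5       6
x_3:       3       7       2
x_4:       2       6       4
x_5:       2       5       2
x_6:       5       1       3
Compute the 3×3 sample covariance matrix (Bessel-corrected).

Step 1 — column means:
  mean(U) = (2 + 5 + 3 + 2 + 2 + 5) / 6 = 19/6 = 3.1667
  mean(V) = (2 + 5 + 7 + 6 + 5 + 1) / 6 = 26/6 = 4.3333
  mean(W) = (4 + 6 + 2 + 4 + 2 + 3) / 6 = 21/6 = 3.5

Step 2 — sample covariance S[i,j] = (1/(n-1)) · Σ_k (x_{k,i} - mean_i) · (x_{k,j} - mean_j), with n-1 = 5.
  S[U,U] = ((-1.1667)·(-1.1667) + (1.8333)·(1.8333) + (-0.1667)·(-0.1667) + (-1.1667)·(-1.1667) + (-1.1667)·(-1.1667) + (1.8333)·(1.8333)) / 5 = 10.8333/5 = 2.1667
  S[U,V] = ((-1.1667)·(-2.3333) + (1.8333)·(0.6667) + (-0.1667)·(2.6667) + (-1.1667)·(1.6667) + (-1.1667)·(0.6667) + (1.8333)·(-3.3333)) / 5 = -5.3333/5 = -1.0667
  S[U,W] = ((-1.1667)·(0.5) + (1.8333)·(2.5) + (-0.1667)·(-1.5) + (-1.1667)·(0.5) + (-1.1667)·(-1.5) + (1.8333)·(-0.5)) / 5 = 4.5/5 = 0.9
  S[V,V] = ((-2.3333)·(-2.3333) + (0.6667)·(0.6667) + (2.6667)·(2.6667) + (1.6667)·(1.6667) + (0.6667)·(0.6667) + (-3.3333)·(-3.3333)) / 5 = 27.3333/5 = 5.4667
  S[V,W] = ((-2.3333)·(0.5) + (0.6667)·(2.5) + (2.6667)·(-1.5) + (1.6667)·(0.5) + (0.6667)·(-1.5) + (-3.3333)·(-0.5)) / 5 = -2/5 = -0.4
  S[W,W] = ((0.5)·(0.5) + (2.5)·(2.5) + (-1.5)·(-1.5) + (0.5)·(0.5) + (-1.5)·(-1.5) + (-0.5)·(-0.5)) / 5 = 11.5/5 = 2.3

S is symmetric (S[j,i] = S[i,j]). Assembling:

S = [[2.1667, -1.0667, 0.9],
 [-1.0667, 5.4667, -0.4],
 [0.9, -0.4, 2.3]]


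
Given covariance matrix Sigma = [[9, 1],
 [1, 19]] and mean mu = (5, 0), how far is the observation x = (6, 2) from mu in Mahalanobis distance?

Step 1 — centre the observation: (x - mu) = (1, 2).

Step 2 — invert Sigma. det(Sigma) = 9·19 - (1)² = 170.
  Sigma^{-1} = (1/det) · [[d, -b], [-b, a]] = [[0.1118, -0.0059],
 [-0.0059, 0.0529]].

Step 3 — form the quadratic (x - mu)^T · Sigma^{-1} · (x - mu):
  Sigma^{-1} · (x - mu) = (0.1, 0.1).
  (x - mu)^T · [Sigma^{-1} · (x - mu)] = (1)·(0.1) + (2)·(0.1) = 0.3.

Step 4 — take square root: d = √(0.3) ≈ 0.5477.

d(x, mu) = √(0.3) ≈ 0.5477
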